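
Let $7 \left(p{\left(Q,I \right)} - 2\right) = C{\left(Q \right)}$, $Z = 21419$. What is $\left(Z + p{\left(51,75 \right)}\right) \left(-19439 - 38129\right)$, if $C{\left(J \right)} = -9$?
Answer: $-1233090112$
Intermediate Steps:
$p{\left(Q,I \right)} = \frac{5}{7}$ ($p{\left(Q,I \right)} = 2 + \frac{1}{7} \left(-9\right) = 2 - \frac{9}{7} = \frac{5}{7}$)
$\left(Z + p{\left(51,75 \right)}\right) \left(-19439 - 38129\right) = \left(21419 + \frac{5}{7}\right) \left(-19439 - 38129\right) = \frac{149938}{7} \left(-57568\right) = -1233090112$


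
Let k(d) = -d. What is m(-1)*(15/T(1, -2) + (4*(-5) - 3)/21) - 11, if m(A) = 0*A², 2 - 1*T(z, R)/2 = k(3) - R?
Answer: -11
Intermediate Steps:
T(z, R) = 10 + 2*R (T(z, R) = 4 - 2*(-1*3 - R) = 4 - 2*(-3 - R) = 4 + (6 + 2*R) = 10 + 2*R)
m(A) = 0
m(-1)*(15/T(1, -2) + (4*(-5) - 3)/21) - 11 = 0*(15/(10 + 2*(-2)) + (4*(-5) - 3)/21) - 11 = 0*(15/(10 - 4) + (-20 - 3)*(1/21)) - 11 = 0*(15/6 - 23*1/21) - 11 = 0*(15*(⅙) - 23/21) - 11 = 0*(5/2 - 23/21) - 11 = 0*(59/42) - 11 = 0 - 11 = -11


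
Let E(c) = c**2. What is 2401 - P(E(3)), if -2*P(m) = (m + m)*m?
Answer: 2482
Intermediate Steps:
P(m) = -m**2 (P(m) = -(m + m)*m/2 = -2*m*m/2 = -m**2)
2401 - P(E(3)) = 2401 - (-1)*(3**2)**2 = 2401 - (-1)*9**2 = 2401 - (-1)*81 = 2401 - 1*(-81) = 2401 + 81 = 2482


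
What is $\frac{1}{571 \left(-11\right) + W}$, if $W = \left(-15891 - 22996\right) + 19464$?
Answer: $- \frac{1}{25704} \approx -3.8904 \cdot 10^{-5}$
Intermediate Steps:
$W = -19423$ ($W = -38887 + 19464 = -19423$)
$\frac{1}{571 \left(-11\right) + W} = \frac{1}{571 \left(-11\right) - 19423} = \frac{1}{-6281 - 19423} = \frac{1}{-25704} = - \frac{1}{25704}$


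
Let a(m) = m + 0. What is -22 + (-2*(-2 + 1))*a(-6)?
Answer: -34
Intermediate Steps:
a(m) = m
-22 + (-2*(-2 + 1))*a(-6) = -22 - 2*(-2 + 1)*(-6) = -22 - 2*(-1)*(-6) = -22 + 2*(-6) = -22 - 12 = -34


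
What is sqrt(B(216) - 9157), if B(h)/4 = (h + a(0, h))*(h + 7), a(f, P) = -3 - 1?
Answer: sqrt(179947) ≈ 424.20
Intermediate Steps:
a(f, P) = -4
B(h) = 4*(-4 + h)*(7 + h) (B(h) = 4*((h - 4)*(h + 7)) = 4*((-4 + h)*(7 + h)) = 4*(-4 + h)*(7 + h))
sqrt(B(216) - 9157) = sqrt((-112 + 4*216**2 + 12*216) - 9157) = sqrt((-112 + 4*46656 + 2592) - 9157) = sqrt((-112 + 186624 + 2592) - 9157) = sqrt(189104 - 9157) = sqrt(179947)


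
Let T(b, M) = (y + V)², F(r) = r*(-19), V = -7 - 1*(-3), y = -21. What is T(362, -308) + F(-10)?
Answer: 815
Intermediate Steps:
V = -4 (V = -7 + 3 = -4)
F(r) = -19*r
T(b, M) = 625 (T(b, M) = (-21 - 4)² = (-25)² = 625)
T(362, -308) + F(-10) = 625 - 19*(-10) = 625 + 190 = 815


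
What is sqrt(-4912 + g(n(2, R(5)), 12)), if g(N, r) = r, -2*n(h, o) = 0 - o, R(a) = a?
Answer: 70*I ≈ 70.0*I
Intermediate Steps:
n(h, o) = o/2 (n(h, o) = -(0 - o)/2 = -(-1)*o/2 = o/2)
sqrt(-4912 + g(n(2, R(5)), 12)) = sqrt(-4912 + 12) = sqrt(-4900) = 70*I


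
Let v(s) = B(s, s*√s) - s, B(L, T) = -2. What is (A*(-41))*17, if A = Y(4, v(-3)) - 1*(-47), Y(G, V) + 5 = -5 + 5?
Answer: -29274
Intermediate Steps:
v(s) = -2 - s
Y(G, V) = -5 (Y(G, V) = -5 + (-5 + 5) = -5 + 0 = -5)
A = 42 (A = -5 - 1*(-47) = -5 + 47 = 42)
(A*(-41))*17 = (42*(-41))*17 = -1722*17 = -29274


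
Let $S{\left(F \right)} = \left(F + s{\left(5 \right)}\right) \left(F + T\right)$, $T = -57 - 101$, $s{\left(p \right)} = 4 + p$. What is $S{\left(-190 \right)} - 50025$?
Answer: $12963$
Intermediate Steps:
$T = -158$ ($T = -57 - 101 = -158$)
$S{\left(F \right)} = \left(-158 + F\right) \left(9 + F\right)$ ($S{\left(F \right)} = \left(F + \left(4 + 5\right)\right) \left(F - 158\right) = \left(F + 9\right) \left(-158 + F\right) = \left(9 + F\right) \left(-158 + F\right) = \left(-158 + F\right) \left(9 + F\right)$)
$S{\left(-190 \right)} - 50025 = \left(-1422 + \left(-190\right)^{2} - -28310\right) - 50025 = \left(-1422 + 36100 + 28310\right) - 50025 = 62988 - 50025 = 12963$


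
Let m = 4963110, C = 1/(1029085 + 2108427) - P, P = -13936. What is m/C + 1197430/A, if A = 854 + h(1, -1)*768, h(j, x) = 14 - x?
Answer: 122521267434919435/270522660070571 ≈ 452.91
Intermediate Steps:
C = 43724367233/3137512 (C = 1/(1029085 + 2108427) - 1*(-13936) = 1/3137512 + 13936 = 43724367233/3137512 ≈ 13936.)
A = 12374 (A = 854 + (14 - 1*(-1))*768 = 854 + (14 + 1)*768 = 854 + 15*768 = 854 + 11520 = 12374)
m/C + 1197430/A = 4963110/(43724367233/3137512) + 1197430/12374 = 4963110*(3137512/43724367233) + 1197430*(1/12374) = 15571817182320/43724367233 + 598715/6187 = 122521267434919435/270522660070571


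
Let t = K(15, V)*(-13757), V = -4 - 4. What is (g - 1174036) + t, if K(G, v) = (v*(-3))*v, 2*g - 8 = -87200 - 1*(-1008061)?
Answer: 3855485/2 ≈ 1.9277e+6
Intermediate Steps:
g = 920869/2 (g = 4 + (-87200 - 1*(-1008061))/2 = 4 + (-87200 + 1008061)/2 = 4 + (½)*920861 = 4 + 920861/2 = 920869/2 ≈ 4.6043e+5)
V = -8
K(G, v) = -3*v² (K(G, v) = (-3*v)*v = -3*v²)
t = 2641344 (t = -3*(-8)²*(-13757) = -3*64*(-13757) = -192*(-13757) = 2641344)
(g - 1174036) + t = (920869/2 - 1174036) + 2641344 = -1427203/2 + 2641344 = 3855485/2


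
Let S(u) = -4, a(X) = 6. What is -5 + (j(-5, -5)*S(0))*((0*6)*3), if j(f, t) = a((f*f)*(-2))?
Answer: -5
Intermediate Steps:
j(f, t) = 6
-5 + (j(-5, -5)*S(0))*((0*6)*3) = -5 + (6*(-4))*((0*6)*3) = -5 - 0*3 = -5 - 24*0 = -5 + 0 = -5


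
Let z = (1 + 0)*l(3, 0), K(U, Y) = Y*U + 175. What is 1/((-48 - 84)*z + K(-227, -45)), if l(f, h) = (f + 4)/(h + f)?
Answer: 1/10082 ≈ 9.9187e-5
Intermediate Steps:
K(U, Y) = 175 + U*Y (K(U, Y) = U*Y + 175 = 175 + U*Y)
l(f, h) = (4 + f)/(f + h)
z = 7/3 (z = (1 + 0)*((4 + 3)/(3 + 0)) = 1*(7/3) = 7/3 ≈ 2.3333)
1/((-48 - 84)*z + K(-227, -45)) = 1/((-48 - 84)*(7/3) + (175 - 227*(-45))) = 1/(-132*7/3 + (175 + 10215)) = 1/(-308 + 10390) = 1/10082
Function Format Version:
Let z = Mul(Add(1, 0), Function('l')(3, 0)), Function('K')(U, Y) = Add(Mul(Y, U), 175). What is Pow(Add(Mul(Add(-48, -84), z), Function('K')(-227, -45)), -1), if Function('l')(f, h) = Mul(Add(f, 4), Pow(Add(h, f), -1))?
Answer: Rational(1, 10082) ≈ 9.9187e-5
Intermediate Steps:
Function('K')(U, Y) = Add(175, Mul(U, Y)) (Function('K')(U, Y) = Add(Mul(U, Y), 175) = Add(175, Mul(U, Y)))
Function('l')(f, h) = Mul(Pow(Add(f, h), -1), Add(4, f)) (Function('l')(f, h) = Mul(Add(4, f), Pow(Add(f, h), -1)) = Mul(Pow(Add(f, h), -1), Add(4, f)))
z = Rational(7, 3) (z = Mul(Add(1, 0), Mul(Pow(Add(3, 0), -1), Add(4, 3))) = Mul(1, Mul(Pow(3, -1), 7)) = Mul(1, Mul(Rational(1, 3), 7)) = Mul(1, Rational(7, 3)) = Rational(7, 3) ≈ 2.3333)
Pow(Add(Mul(Add(-48, -84), z), Function('K')(-227, -45)), -1) = Pow(Add(Mul(Add(-48, -84), Rational(7, 3)), Add(175, Mul(-227, -45))), -1) = Pow(Add(Mul(-132, Rational(7, 3)), Add(175, 10215)), -1) = Pow(Add(-308, 10390), -1) = Pow(10082, -1) = Rational(1, 10082)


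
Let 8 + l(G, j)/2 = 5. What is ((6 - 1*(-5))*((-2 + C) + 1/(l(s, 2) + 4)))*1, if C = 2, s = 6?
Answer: -11/2 ≈ -5.5000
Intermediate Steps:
l(G, j) = -6 (l(G, j) = -16 + 2*5 = -16 + 10 = -6)
((6 - 1*(-5))*((-2 + C) + 1/(l(s, 2) + 4)))*1 = ((6 - 1*(-5))*((-2 + 2) + 1/(-6 + 4)))*1 = ((6 + 5)*(0 + 1/(-2)))*1 = (11*(0 - ½))*1 = (11*(-½))*1 = -11/2*1 = -11/2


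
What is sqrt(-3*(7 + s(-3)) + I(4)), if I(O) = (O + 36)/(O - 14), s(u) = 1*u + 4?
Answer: 2*I*sqrt(7) ≈ 5.2915*I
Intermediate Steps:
s(u) = 4 + u (s(u) = u + 4 = 4 + u)
I(O) = (36 + O)/(-14 + O)
sqrt(-3*(7 + s(-3)) + I(4)) = sqrt(-3*(7 + (4 - 3)) + (36 + 4)/(-14 + 4)) = sqrt(-3*(7 + 1) + 40/(-10)) = sqrt(-3*8 - 1/10*40) = sqrt(-24 - 4) = sqrt(-28) = 2*I*sqrt(7)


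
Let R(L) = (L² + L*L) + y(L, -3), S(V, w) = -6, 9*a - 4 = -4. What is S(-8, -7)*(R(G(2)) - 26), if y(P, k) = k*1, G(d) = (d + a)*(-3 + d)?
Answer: 126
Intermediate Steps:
a = 0 (a = 4/9 + (⅑)*(-4) = 4/9 - 4/9 = 0)
G(d) = d*(-3 + d) (G(d) = (d + 0)*(-3 + d) = d*(-3 + d))
y(P, k) = k
R(L) = -3 + 2*L² (R(L) = (L² + L*L) - 3 = (L² + L²) - 3 = 2*L² - 3 = -3 + 2*L²)
S(-8, -7)*(R(G(2)) - 26) = -6*((-3 + 2*(2*(-3 + 2))²) - 26) = -6*((-3 + 2*(2*(-1))²) - 26) = -6*((-3 + 2*(-2)²) - 26) = -6*((-3 + 2*4) - 26) = -6*((-3 + 8) - 26) = -6*(5 - 26) = -6*(-21) = 126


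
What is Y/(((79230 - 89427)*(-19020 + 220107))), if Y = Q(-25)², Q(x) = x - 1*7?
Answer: -1024/2050484139 ≈ -4.9939e-7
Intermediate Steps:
Q(x) = -7 + x (Q(x) = x - 7 = -7 + x)
Y = 1024 (Y = (-7 - 25)² = (-32)² = 1024)
Y/(((79230 - 89427)*(-19020 + 220107))) = 1024/(((79230 - 89427)*(-19020 + 220107))) = 1024/((-10197*201087)) = 1024/(-2050484139) = 1024*(-1/2050484139) = -1024/2050484139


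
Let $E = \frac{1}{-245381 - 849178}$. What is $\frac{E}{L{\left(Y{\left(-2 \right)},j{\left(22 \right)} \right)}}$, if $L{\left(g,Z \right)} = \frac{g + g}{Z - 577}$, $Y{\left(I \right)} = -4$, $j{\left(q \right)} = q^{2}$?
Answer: $- \frac{31}{2918824} \approx -1.0621 \cdot 10^{-5}$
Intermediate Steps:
$L{\left(g,Z \right)} = \frac{2 g}{-577 + Z}$
$E = - \frac{1}{1094559}$ ($E = \frac{1}{-1094559} = - \frac{1}{1094559} \approx -9.1361 \cdot 10^{-7}$)
$\frac{E}{L{\left(Y{\left(-2 \right)},j{\left(22 \right)} \right)}} = - \frac{1}{1094559 \cdot 2 \left(-4\right) \frac{1}{-577 + 22^{2}}} = - \frac{1}{1094559 \cdot 2 \left(-4\right) \frac{1}{-577 + 484}} = - \frac{1}{1094559 \cdot 2 \left(-4\right) \frac{1}{-93}} = - \frac{1}{1094559 \cdot 2 \left(-4\right) \left(- \frac{1}{93}\right)} = - \frac{1}{1094559 \cdot \frac{8}{93}} = \left(- \frac{1}{1094559}\right) \frac{93}{8} = - \frac{31}{2918824}$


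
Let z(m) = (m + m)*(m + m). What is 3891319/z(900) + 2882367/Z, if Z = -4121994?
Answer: 1116854081681/2225876760000 ≈ 0.50176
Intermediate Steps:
z(m) = 4*m² (z(m) = (2*m)*(2*m) = 4*m²)
3891319/z(900) + 2882367/Z = 3891319/((4*900²)) + 2882367/(-4121994) = 3891319/((4*810000)) + 2882367*(-1/4121994) = 3891319/3240000 - 960789/1373998 = 1116854081681/2225876760000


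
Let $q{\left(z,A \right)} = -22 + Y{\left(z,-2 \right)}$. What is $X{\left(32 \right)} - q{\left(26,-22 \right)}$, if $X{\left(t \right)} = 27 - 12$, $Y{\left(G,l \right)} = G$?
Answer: $11$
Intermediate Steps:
$X{\left(t \right)} = 15$
$q{\left(z,A \right)} = -22 + z$
$X{\left(32 \right)} - q{\left(26,-22 \right)} = 15 - \left(-22 + 26\right) = 15 - 4 = 11$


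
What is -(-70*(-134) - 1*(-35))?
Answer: -9415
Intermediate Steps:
-(-70*(-134) - 1*(-35)) = -(9380 + 35) = -1*9415 = -9415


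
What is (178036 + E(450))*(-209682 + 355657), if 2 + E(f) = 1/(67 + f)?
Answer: 13436061444525/517 ≈ 2.5988e+10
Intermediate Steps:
E(f) = -2 + 1/(67 + f)
(178036 + E(450))*(-209682 + 355657) = (178036 + (-133 - 2*450)/(67 + 450))*(-209682 + 355657) = (178036 + (-133 - 900)/517)*145975 = (178036 + (1/517)*(-1033))*145975 = (178036 - 1033/517)*145975 = (92043579/517)*145975 = 13436061444525/517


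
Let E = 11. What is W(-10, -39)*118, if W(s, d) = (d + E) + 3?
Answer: -2950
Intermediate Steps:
W(s, d) = 14 + d (W(s, d) = (d + 11) + 3 = (11 + d) + 3 = 14 + d)
W(-10, -39)*118 = (14 - 39)*118 = -25*118 = -2950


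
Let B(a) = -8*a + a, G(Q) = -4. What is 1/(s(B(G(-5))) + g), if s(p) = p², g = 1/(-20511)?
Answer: 20511/16080623 ≈ 0.0012755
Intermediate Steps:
g = -1/20511 ≈ -4.8754e-5
B(a) = -7*a
1/(s(B(G(-5))) + g) = 1/((-7*(-4))² - 1/20511) = 1/(28² - 1/20511) = 1/(784 - 1/20511) = 1/(16080623/20511) = 20511/16080623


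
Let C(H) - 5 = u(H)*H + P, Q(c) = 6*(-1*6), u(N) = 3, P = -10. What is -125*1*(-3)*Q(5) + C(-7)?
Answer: -13526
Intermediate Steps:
Q(c) = -36 (Q(c) = 6*(-6) = -36)
C(H) = -5 + 3*H (C(H) = 5 + (3*H - 10) = 5 + (-10 + 3*H) = -5 + 3*H)
-125*1*(-3)*Q(5) + C(-7) = -125*1*(-3)*(-36) + (-5 + 3*(-7)) = -(-375)*(-36) + (-5 - 21) = -125*108 - 26 = -13500 - 26 = -13526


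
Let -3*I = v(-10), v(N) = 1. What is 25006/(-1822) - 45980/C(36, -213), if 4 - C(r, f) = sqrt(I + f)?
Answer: -31953464/39173 - 22990*I*sqrt(30)/43 ≈ -815.7 - 2928.4*I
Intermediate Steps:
I = -1/3 (I = -1/3*1 = -1/3 ≈ -0.33333)
C(r, f) = 4 - sqrt(-1/3 + f)
25006/(-1822) - 45980/C(36, -213) = 25006/(-1822) - 45980/(4 - sqrt(-3 + 9*(-213))/3) = 25006*(-1/1822) - 45980/(4 - sqrt(-3 - 1917)/3) = -12503/911 - 45980/(4 - 8*I*sqrt(30)/3)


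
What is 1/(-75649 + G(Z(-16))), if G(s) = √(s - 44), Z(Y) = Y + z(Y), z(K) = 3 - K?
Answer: -75649/5722771242 - I*√41/5722771242 ≈ -1.3219e-5 - 1.1189e-9*I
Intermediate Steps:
Z(Y) = 3 (Z(Y) = Y + (3 - Y) = 3)
G(s) = √(-44 + s)
1/(-75649 + G(Z(-16))) = 1/(-75649 + √(-44 + 3)) = 1/(-75649 + √(-41)) = 1/(-75649 + I*√41)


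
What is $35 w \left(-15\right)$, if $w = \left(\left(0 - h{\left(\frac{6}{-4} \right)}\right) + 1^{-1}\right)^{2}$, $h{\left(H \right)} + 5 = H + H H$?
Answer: $- \frac{231525}{16} \approx -14470.0$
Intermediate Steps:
$h{\left(H \right)} = -5 + H + H^{2}$ ($h{\left(H \right)} = -5 + \left(H + H H\right) = -5 + \left(H + H^{2}\right) = -5 + H + H^{2}$)
$w = \frac{441}{16}$ ($w = \left(\left(0 - \left(-5 + \frac{6}{-4} + \left(\frac{6}{-4}\right)^{2}\right)\right) + 1^{-1}\right)^{2} = \left(\left(0 - \left(-5 + 6 \left(- \frac{1}{4}\right) + \left(6 \left(- \frac{1}{4}\right)\right)^{2}\right)\right) + 1\right)^{2} = \left(\left(0 - \left(-5 - \frac{3}{2} + \left(- \frac{3}{2}\right)^{2}\right)\right) + 1\right)^{2} = \left(\left(0 - \left(-5 - \frac{3}{2} + \frac{9}{4}\right)\right) + 1\right)^{2} = \left(\left(0 - - \frac{17}{4}\right) + 1\right)^{2} = \left(\left(0 + \frac{17}{4}\right) + 1\right)^{2} = \left(\frac{17}{4} + 1\right)^{2} = \left(\frac{21}{4}\right)^{2} = \frac{441}{16} \approx 27.563$)
$35 w \left(-15\right) = 35 \cdot \frac{441}{16} \left(-15\right) = \frac{15435}{16} \left(-15\right) = - \frac{231525}{16}$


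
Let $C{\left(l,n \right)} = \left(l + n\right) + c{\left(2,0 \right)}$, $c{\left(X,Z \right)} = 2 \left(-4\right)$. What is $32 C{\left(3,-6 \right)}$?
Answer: $-352$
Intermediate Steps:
$c{\left(X,Z \right)} = -8$
$C{\left(l,n \right)} = -8 + l + n$ ($C{\left(l,n \right)} = \left(l + n\right) - 8 = -8 + l + n$)
$32 C{\left(3,-6 \right)} = 32 \left(-8 + 3 - 6\right) = 32 \left(-11\right) = -352$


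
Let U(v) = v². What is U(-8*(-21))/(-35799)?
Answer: -9408/11933 ≈ -0.78840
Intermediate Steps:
U(-8*(-21))/(-35799) = (-8*(-21))²/(-35799) = 168²*(-1/35799) = 28224*(-1/35799) = -9408/11933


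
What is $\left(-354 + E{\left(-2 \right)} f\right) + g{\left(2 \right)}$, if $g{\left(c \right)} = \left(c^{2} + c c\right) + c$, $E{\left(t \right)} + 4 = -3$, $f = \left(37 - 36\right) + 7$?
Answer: $-400$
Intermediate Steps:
$f = 8$ ($f = 1 + 7 = 8$)
$E{\left(t \right)} = -7$ ($E{\left(t \right)} = -4 - 3 = -7$)
$g{\left(c \right)} = c + 2 c^{2}$ ($g{\left(c \right)} = \left(c^{2} + c^{2}\right) + c = 2 c^{2} + c = c + 2 c^{2}$)
$\left(-354 + E{\left(-2 \right)} f\right) + g{\left(2 \right)} = \left(-354 - 56\right) + 2 \left(1 + 2 \cdot 2\right) = \left(-354 - 56\right) + 2 \left(1 + 4\right) = -410 + 2 \cdot 5 = -410 + 10 = -400$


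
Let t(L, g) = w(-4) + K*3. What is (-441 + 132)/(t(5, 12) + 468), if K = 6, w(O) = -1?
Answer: -309/485 ≈ -0.63711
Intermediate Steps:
t(L, g) = 17 (t(L, g) = -1 + 6*3 = -1 + 18 = 17)
(-441 + 132)/(t(5, 12) + 468) = (-441 + 132)/(17 + 468) = -309/485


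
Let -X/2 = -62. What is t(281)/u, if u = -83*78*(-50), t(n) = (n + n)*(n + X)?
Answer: 7587/10790 ≈ 0.70315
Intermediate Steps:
X = 124 (X = -2*(-62) = 124)
t(n) = 2*n*(124 + n) (t(n) = (n + n)*(n + 124) = (2*n)*(124 + n) = 2*n*(124 + n))
u = 323700 (u = -6474*(-50) = 323700)
t(281)/u = (2*281*(124 + 281))/323700 = (2*281*405)*(1/323700) = 227610*(1/323700) = 7587/10790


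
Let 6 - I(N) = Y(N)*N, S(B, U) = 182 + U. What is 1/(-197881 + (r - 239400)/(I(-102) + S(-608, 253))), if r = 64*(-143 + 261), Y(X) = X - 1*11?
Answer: -11085/2193279037 ≈ -5.0541e-6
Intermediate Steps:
Y(X) = -11 + X (Y(X) = X - 11 = -11 + X)
r = 7552 (r = 64*118 = 7552)
I(N) = 6 - N*(-11 + N) (I(N) = 6 - (-11 + N)*N = 6 - N*(-11 + N))
1/(-197881 + (r - 239400)/(I(-102) + S(-608, 253))) = 1/(-197881 + (7552 - 239400)/((6 - 1*(-102)*(-11 - 102)) + (182 + 253))) = 1/(-197881 - 231848/((6 - 1*(-102)*(-113)) + 435)) = 1/(-197881 - 231848/((6 - 11526) + 435)) = 1/(-197881 - 231848/(-11520 + 435)) = 1/(-197881 - 231848/(-11085)) = 1/(-197881 - 231848*(-1/11085)) = 1/(-197881 + 231848/11085) = 1/(-2193279037/11085) = -11085/2193279037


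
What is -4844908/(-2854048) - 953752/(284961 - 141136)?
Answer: -506308773749/102620863400 ≈ -4.9338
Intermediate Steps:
-4844908/(-2854048) - 953752/(284961 - 141136) = -4844908*(-1/2854048) - 953752/143825 = 1211227/713512 - 953752*1/143825 = 1211227/713512 - 953752/143825 = -506308773749/102620863400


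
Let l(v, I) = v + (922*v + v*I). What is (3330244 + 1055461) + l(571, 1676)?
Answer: 5869734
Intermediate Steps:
l(v, I) = 923*v + I*v (l(v, I) = v + (922*v + I*v) = 923*v + I*v)
(3330244 + 1055461) + l(571, 1676) = (3330244 + 1055461) + 571*(923 + 1676) = 4385705 + 571*2599 = 4385705 + 1484029 = 5869734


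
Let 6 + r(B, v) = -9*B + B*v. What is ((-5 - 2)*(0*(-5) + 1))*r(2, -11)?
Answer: 322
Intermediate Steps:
r(B, v) = -6 - 9*B + B*v (r(B, v) = -6 + (-9*B + B*v) = -6 - 9*B + B*v)
((-5 - 2)*(0*(-5) + 1))*r(2, -11) = ((-5 - 2)*(0*(-5) + 1))*(-6 - 9*2 + 2*(-11)) = (-7*(0 + 1))*(-6 - 18 - 22) = -7*1*(-46) = -7*(-46) = 322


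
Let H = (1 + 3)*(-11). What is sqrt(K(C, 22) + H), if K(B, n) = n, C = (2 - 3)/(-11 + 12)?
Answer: I*sqrt(22) ≈ 4.6904*I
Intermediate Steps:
C = -1 (C = -1/1 = -1*1 = -1)
H = -44 (H = 4*(-11) = -44)
sqrt(K(C, 22) + H) = sqrt(22 - 44) = sqrt(-22) = I*sqrt(22)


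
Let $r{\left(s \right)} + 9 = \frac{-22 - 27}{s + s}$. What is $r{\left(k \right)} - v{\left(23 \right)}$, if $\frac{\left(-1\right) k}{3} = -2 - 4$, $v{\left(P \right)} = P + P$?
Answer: $- \frac{2029}{36} \approx -56.361$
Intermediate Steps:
$v{\left(P \right)} = 2 P$
$k = 18$ ($k = - 3 \left(-2 - 4\right) = \left(-3\right) \left(-6\right) = 18$)
$r{\left(s \right)} = -9 - \frac{49}{2 s}$ ($r{\left(s \right)} = -9 + \frac{-22 - 27}{s + s} = -9 - \frac{49}{2 s}$)
$r{\left(k \right)} - v{\left(23 \right)} = \left(-9 - \frac{49}{2 \cdot 18}\right) - 2 \cdot 23 = \left(-9 - \frac{49}{36}\right) - 46 = - \frac{373}{36} - 46 = - \frac{2029}{36}$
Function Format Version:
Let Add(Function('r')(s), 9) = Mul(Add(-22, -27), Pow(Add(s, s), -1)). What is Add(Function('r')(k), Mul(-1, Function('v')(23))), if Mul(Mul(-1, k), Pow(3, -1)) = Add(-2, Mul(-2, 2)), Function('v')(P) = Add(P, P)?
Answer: Rational(-2029, 36) ≈ -56.361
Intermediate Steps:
Function('v')(P) = Mul(2, P)
k = 18 (k = Mul(-3, Add(-2, Mul(-2, 2))) = Mul(-3, Add(-2, -4)) = Mul(-3, -6) = 18)
Function('r')(s) = Add(-9, Mul(Rational(-49, 2), Pow(s, -1))) (Function('r')(s) = Add(-9, Mul(Add(-22, -27), Pow(Add(s, s), -1))) = Add(-9, Mul(-49, Pow(Mul(2, s), -1))) = Add(-9, Mul(-49, Mul(Rational(1, 2), Pow(s, -1)))) = Add(-9, Mul(Rational(-49, 2), Pow(s, -1))))
Add(Function('r')(k), Mul(-1, Function('v')(23))) = Add(Add(-9, Mul(Rational(-49, 2), Pow(18, -1))), Mul(-1, Mul(2, 23))) = Add(Add(-9, Mul(Rational(-49, 2), Rational(1, 18))), Mul(-1, 46)) = Add(Add(-9, Rational(-49, 36)), -46) = Add(Rational(-373, 36), -46) = Rational(-2029, 36)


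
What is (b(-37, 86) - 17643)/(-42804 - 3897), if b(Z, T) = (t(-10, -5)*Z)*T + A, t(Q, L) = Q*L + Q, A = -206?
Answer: 145129/46701 ≈ 3.1076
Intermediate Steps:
t(Q, L) = Q + L*Q (t(Q, L) = L*Q + Q = Q + L*Q)
b(Z, T) = -206 + 40*T*Z (b(Z, T) = ((-10*(1 - 5))*Z)*T - 206 = ((-10*(-4))*Z)*T - 206 = (40*Z)*T - 206 = 40*T*Z - 206 = -206 + 40*T*Z)
(b(-37, 86) - 17643)/(-42804 - 3897) = ((-206 + 40*86*(-37)) - 17643)/(-42804 - 3897) = ((-206 - 127280) - 17643)/(-46701) = (-127486 - 17643)*(-1/46701) = -145129*(-1/46701) = 145129/46701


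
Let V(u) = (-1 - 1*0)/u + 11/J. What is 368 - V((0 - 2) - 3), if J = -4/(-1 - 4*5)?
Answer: 6201/20 ≈ 310.05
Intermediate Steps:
J = 4/21 (J = -4/(-1 - 20) = -4/(-21) = -4*(-1/21) = 4/21 ≈ 0.19048)
V(u) = 231/4 - 1/u (V(u) = (-1 - 1*0)/u + 11/(4/21) = (-1 + 0)/u + 11*(21/4) = -1/u + 231/4 = 231/4 - 1/u)
368 - V((0 - 2) - 3) = 368 - (231/4 - 1/((0 - 2) - 3)) = 368 - (231/4 - 1/(-2 - 3)) = 368 - (231/4 - 1/(-5)) = 368 - (231/4 - 1*(-1/5)) = 368 - (231/4 + 1/5) = 368 - 1*1159/20 = 368 - 1159/20 = 6201/20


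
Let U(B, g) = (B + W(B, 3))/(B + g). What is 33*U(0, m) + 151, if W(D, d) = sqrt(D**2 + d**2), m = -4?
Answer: 505/4 ≈ 126.25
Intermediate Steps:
U(B, g) = (B + sqrt(9 + B**2))/(B + g) (U(B, g) = (B + sqrt(B**2 + 3**2))/(B + g) = (B + sqrt(B**2 + 9))/(B + g) = (B + sqrt(9 + B**2))/(B + g))
33*U(0, m) + 151 = 33*((0 + sqrt(9 + 0**2))/(0 - 4)) + 151 = 33*((0 + sqrt(9 + 0))/(-4)) + 151 = 33*(-(0 + sqrt(9))/4) + 151 = 33*(-(0 + 3)/4) + 151 = 33*(-1/4*3) + 151 = 33*(-3/4) + 151 = -99/4 + 151 = 505/4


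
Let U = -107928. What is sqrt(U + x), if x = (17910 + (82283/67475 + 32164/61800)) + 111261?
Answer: sqrt(1477658739000908346)/8339910 ≈ 145.76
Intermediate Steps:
x = 5386445126603/41699550 (x = (17910 + (82283*(1/67475) + 32164*(1/61800))) + 111261 = (17910 + (82283/67475 + 8041/15450)) + 111261 = (17910 + 72553553/41699550) + 111261 = 746911494053/41699550 + 111261 = 5386445126603/41699550 ≈ 1.2917e+5)
sqrt(U + x) = sqrt(-107928 + 5386445126603/41699550) = sqrt(885896094203/41699550) = sqrt(1477658739000908346)/8339910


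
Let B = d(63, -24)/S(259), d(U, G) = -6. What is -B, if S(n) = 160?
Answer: 3/80 ≈ 0.037500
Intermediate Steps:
B = -3/80 (B = -6/160 = -6*1/160 = -3/80 ≈ -0.037500)
-B = -1*(-3/80) = 3/80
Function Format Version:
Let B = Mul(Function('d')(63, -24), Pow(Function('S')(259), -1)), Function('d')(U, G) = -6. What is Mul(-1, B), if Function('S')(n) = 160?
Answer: Rational(3, 80) ≈ 0.037500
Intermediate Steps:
B = Rational(-3, 80) (B = Mul(-6, Pow(160, -1)) = Mul(-6, Rational(1, 160)) = Rational(-3, 80) ≈ -0.037500)
Mul(-1, B) = Mul(-1, Rational(-3, 80)) = Rational(3, 80)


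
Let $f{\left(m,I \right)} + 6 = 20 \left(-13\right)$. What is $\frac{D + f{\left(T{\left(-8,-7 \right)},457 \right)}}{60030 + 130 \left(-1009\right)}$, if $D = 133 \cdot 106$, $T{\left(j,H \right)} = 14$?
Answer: $- \frac{3458}{17785} \approx -0.19443$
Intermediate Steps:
$D = 14098$
$f{\left(m,I \right)} = -266$ ($f{\left(m,I \right)} = -6 + 20 \left(-13\right) = -6 - 260 = -266$)
$\frac{D + f{\left(T{\left(-8,-7 \right)},457 \right)}}{60030 + 130 \left(-1009\right)} = \frac{14098 - 266}{60030 + 130 \left(-1009\right)} = \frac{13832}{60030 - 131170} = \frac{13832}{-71140} = 13832 \left(- \frac{1}{71140}\right) = - \frac{3458}{17785}$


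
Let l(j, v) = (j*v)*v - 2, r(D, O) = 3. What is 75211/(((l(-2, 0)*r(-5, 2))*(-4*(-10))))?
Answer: -75211/240 ≈ -313.38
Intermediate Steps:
l(j, v) = -2 + j*v² (l(j, v) = j*v² - 2 = -2 + j*v²)
75211/(((l(-2, 0)*r(-5, 2))*(-4*(-10)))) = 75211/((((-2 - 2*0²)*3)*(-4*(-10)))) = 75211/((((-2 - 2*0)*3)*40)) = 75211/((((-2 + 0)*3)*40)) = 75211/((-2*3*40)) = 75211/((-6*40)) = 75211/(-240) = 75211*(-1/240) = -75211/240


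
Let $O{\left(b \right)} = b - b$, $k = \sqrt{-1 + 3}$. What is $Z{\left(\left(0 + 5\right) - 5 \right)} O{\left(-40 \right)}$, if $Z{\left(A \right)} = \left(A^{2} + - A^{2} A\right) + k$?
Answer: $0$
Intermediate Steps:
$k = \sqrt{2} \approx 1.4142$
$Z{\left(A \right)} = \sqrt{2} + A^{2} - A^{3}$ ($Z{\left(A \right)} = \left(A^{2} + - A^{2} A\right) + \sqrt{2} = \left(A^{2} - A^{3}\right) + \sqrt{2} = \sqrt{2} + A^{2} - A^{3}$)
$O{\left(b \right)} = 0$
$Z{\left(\left(0 + 5\right) - 5 \right)} O{\left(-40 \right)} = \left(\sqrt{2} + \left(\left(0 + 5\right) - 5\right)^{2} - \left(\left(0 + 5\right) - 5\right)^{3}\right) 0 = \left(\sqrt{2} + \left(5 - 5\right)^{2} - \left(5 - 5\right)^{3}\right) 0 = \left(\sqrt{2} + 0^{2} - 0^{3}\right) 0 = \left(\sqrt{2} + 0 - 0\right) 0 = \left(\sqrt{2} + 0 + 0\right) 0 = \sqrt{2} \cdot 0 = 0$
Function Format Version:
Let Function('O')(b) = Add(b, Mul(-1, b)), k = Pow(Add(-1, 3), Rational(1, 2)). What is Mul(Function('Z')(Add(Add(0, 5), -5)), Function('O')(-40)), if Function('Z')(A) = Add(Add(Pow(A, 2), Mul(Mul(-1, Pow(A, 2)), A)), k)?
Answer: 0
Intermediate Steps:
k = Pow(2, Rational(1, 2)) ≈ 1.4142
Function('Z')(A) = Add(Pow(2, Rational(1, 2)), Pow(A, 2), Mul(-1, Pow(A, 3))) (Function('Z')(A) = Add(Add(Pow(A, 2), Mul(Mul(-1, Pow(A, 2)), A)), Pow(2, Rational(1, 2))) = Add(Add(Pow(A, 2), Mul(-1, Pow(A, 3))), Pow(2, Rational(1, 2))) = Add(Pow(2, Rational(1, 2)), Pow(A, 2), Mul(-1, Pow(A, 3))))
Function('O')(b) = 0
Mul(Function('Z')(Add(Add(0, 5), -5)), Function('O')(-40)) = Mul(Add(Pow(2, Rational(1, 2)), Pow(Add(Add(0, 5), -5), 2), Mul(-1, Pow(Add(Add(0, 5), -5), 3))), 0) = Mul(Add(Pow(2, Rational(1, 2)), Pow(Add(5, -5), 2), Mul(-1, Pow(Add(5, -5), 3))), 0) = Mul(Add(Pow(2, Rational(1, 2)), Pow(0, 2), Mul(-1, Pow(0, 3))), 0) = Mul(Add(Pow(2, Rational(1, 2)), 0, Mul(-1, 0)), 0) = Mul(Add(Pow(2, Rational(1, 2)), 0, 0), 0) = Mul(Pow(2, Rational(1, 2)), 0) = 0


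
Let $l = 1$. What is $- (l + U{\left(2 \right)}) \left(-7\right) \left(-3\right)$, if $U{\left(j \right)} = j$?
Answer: $-63$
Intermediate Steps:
$- (l + U{\left(2 \right)}) \left(-7\right) \left(-3\right) = - (1 + 2) \left(-7\right) \left(-3\right) = \left(-1\right) 3 \left(-7\right) \left(-3\right) = \left(-3\right) \left(-7\right) \left(-3\right) = 21 \left(-3\right) = -63$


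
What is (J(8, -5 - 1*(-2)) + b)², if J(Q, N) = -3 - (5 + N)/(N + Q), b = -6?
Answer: 2209/25 ≈ 88.360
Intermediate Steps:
J(Q, N) = -3 - (5 + N)/(N + Q)
(J(8, -5 - 1*(-2)) + b)² = ((-5 - 4*(-5 - 1*(-2)) - 3*8)/((-5 - 1*(-2)) + 8) - 6)² = ((-5 - 4*(-5 + 2) - 24)/((-5 + 2) + 8) - 6)² = ((-5 - 4*(-3) - 24)/(-3 + 8) - 6)² = ((-5 + 12 - 24)/5 - 6)² = ((⅕)*(-17) - 6)² = (-17/5 - 6)² = (-47/5)² = 2209/25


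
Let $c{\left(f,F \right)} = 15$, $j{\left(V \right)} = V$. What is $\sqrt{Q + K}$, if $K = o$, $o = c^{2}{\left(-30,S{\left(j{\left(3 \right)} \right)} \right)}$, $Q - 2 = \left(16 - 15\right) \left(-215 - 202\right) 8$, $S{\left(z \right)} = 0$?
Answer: $i \sqrt{3109} \approx 55.758 i$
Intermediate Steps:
$Q = -3334$ ($Q = 2 + \left(16 - 15\right) \left(-215 - 202\right) 8 = 2 + 1 \left(-417\right) 8 = 2 - 3336 = -3334$)
$o = 225$ ($o = 15^{2} = 225$)
$K = 225$
$\sqrt{Q + K} = \sqrt{-3334 + 225} = \sqrt{-3109} = i \sqrt{3109}$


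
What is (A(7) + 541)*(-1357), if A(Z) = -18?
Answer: -709711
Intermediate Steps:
(A(7) + 541)*(-1357) = (-18 + 541)*(-1357) = 523*(-1357) = -709711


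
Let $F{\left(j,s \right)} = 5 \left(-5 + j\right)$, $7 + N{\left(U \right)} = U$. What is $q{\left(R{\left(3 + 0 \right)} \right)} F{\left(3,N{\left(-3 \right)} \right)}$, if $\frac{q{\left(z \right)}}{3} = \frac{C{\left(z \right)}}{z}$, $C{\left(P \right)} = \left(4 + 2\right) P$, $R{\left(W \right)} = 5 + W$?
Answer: $-180$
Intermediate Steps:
$N{\left(U \right)} = -7 + U$
$F{\left(j,s \right)} = -25 + 5 j$
$C{\left(P \right)} = 6 P$
$q{\left(z \right)} = 18$ ($q{\left(z \right)} = 3 \frac{6 z}{z} = 3 \cdot 6 = 18$)
$q{\left(R{\left(3 + 0 \right)} \right)} F{\left(3,N{\left(-3 \right)} \right)} = 18 \left(-25 + 5 \cdot 3\right) = 18 \left(-25 + 15\right) = 18 \left(-10\right) = -180$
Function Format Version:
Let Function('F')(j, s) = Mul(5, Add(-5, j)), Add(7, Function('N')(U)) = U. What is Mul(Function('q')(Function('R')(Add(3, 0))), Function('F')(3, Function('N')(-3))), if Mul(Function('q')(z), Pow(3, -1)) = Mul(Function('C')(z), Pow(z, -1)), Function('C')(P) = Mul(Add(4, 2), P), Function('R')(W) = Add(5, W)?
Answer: -180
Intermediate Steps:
Function('N')(U) = Add(-7, U)
Function('F')(j, s) = Add(-25, Mul(5, j))
Function('C')(P) = Mul(6, P)
Function('q')(z) = 18 (Function('q')(z) = Mul(3, Mul(Mul(6, z), Pow(z, -1))) = Mul(3, 6) = 18)
Mul(Function('q')(Function('R')(Add(3, 0))), Function('F')(3, Function('N')(-3))) = Mul(18, Add(-25, Mul(5, 3))) = Mul(18, Add(-25, 15)) = Mul(18, -10) = -180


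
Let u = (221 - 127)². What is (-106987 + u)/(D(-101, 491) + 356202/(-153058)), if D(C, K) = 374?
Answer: -7511397879/28443745 ≈ -264.08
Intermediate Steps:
u = 8836 (u = 94² = 8836)
(-106987 + u)/(D(-101, 491) + 356202/(-153058)) = (-106987 + 8836)/(374 + 356202/(-153058)) = -98151/(374 + 356202*(-1/153058)) = -98151/(374 - 178101/76529) = -98151/28443745/76529 = -98151*76529/28443745 = -7511397879/28443745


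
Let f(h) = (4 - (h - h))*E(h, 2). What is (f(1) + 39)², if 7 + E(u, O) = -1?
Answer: 49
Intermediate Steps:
E(u, O) = -8 (E(u, O) = -7 - 1 = -8)
f(h) = -32 (f(h) = (4 - (h - h))*(-8) = (4 - 1*0)*(-8) = (4 + 0)*(-8) = 4*(-8) = -32)
(f(1) + 39)² = (-32 + 39)² = 7² = 49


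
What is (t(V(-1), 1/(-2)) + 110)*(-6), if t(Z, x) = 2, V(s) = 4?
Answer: -672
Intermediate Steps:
(t(V(-1), 1/(-2)) + 110)*(-6) = (2 + 110)*(-6) = 112*(-6) = -672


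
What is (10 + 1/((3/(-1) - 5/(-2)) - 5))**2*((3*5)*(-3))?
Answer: -524880/121 ≈ -4337.9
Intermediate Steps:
(10 + 1/((3/(-1) - 5/(-2)) - 5))**2*((3*5)*(-3)) = (10 + 1/((3*(-1) - 5*(-1/2)) - 5))**2*(15*(-3)) = (10 + 1/((-3 + 5/2) - 5))**2*(-45) = (10 + 1/(-1/2 - 5))**2*(-45) = (10 + 1/(-11/2))**2*(-45) = (10 - 2/11)**2*(-45) = (108/11)**2*(-45) = (11664/121)*(-45) = -524880/121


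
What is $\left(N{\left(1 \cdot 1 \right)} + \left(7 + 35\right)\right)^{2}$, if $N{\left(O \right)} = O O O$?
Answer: $1849$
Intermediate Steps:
$N{\left(O \right)} = O^{3}$ ($N{\left(O \right)} = O^{2} O = O^{3}$)
$\left(N{\left(1 \cdot 1 \right)} + \left(7 + 35\right)\right)^{2} = \left(\left(1 \cdot 1\right)^{3} + \left(7 + 35\right)\right)^{2} = \left(1^{3} + 42\right)^{2} = \left(1 + 42\right)^{2} = 43^{2} = 1849$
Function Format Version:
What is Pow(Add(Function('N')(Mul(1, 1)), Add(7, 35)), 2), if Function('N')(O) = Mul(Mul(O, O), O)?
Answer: 1849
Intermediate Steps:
Function('N')(O) = Pow(O, 3) (Function('N')(O) = Mul(Pow(O, 2), O) = Pow(O, 3))
Pow(Add(Function('N')(Mul(1, 1)), Add(7, 35)), 2) = Pow(Add(Pow(Mul(1, 1), 3), Add(7, 35)), 2) = Pow(Add(Pow(1, 3), 42), 2) = Pow(Add(1, 42), 2) = Pow(43, 2) = 1849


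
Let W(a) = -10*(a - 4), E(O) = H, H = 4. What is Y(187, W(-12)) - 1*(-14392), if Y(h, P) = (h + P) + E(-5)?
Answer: 14743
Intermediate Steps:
E(O) = 4
W(a) = 40 - 10*a (W(a) = -10*(-4 + a) = 40 - 10*a)
Y(h, P) = 4 + P + h (Y(h, P) = (h + P) + 4 = (P + h) + 4 = 4 + P + h)
Y(187, W(-12)) - 1*(-14392) = (4 + (40 - 10*(-12)) + 187) - 1*(-14392) = (4 + (40 + 120) + 187) + 14392 = (4 + 160 + 187) + 14392 = 351 + 14392 = 14743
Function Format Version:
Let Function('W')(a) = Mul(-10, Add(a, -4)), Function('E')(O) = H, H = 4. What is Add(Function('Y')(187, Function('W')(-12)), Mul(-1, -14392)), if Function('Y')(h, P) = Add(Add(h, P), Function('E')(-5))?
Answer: 14743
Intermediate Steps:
Function('E')(O) = 4
Function('W')(a) = Add(40, Mul(-10, a)) (Function('W')(a) = Mul(-10, Add(-4, a)) = Add(40, Mul(-10, a)))
Function('Y')(h, P) = Add(4, P, h) (Function('Y')(h, P) = Add(Add(h, P), 4) = Add(Add(P, h), 4) = Add(4, P, h))
Add(Function('Y')(187, Function('W')(-12)), Mul(-1, -14392)) = Add(Add(4, Add(40, Mul(-10, -12)), 187), Mul(-1, -14392)) = Add(Add(4, Add(40, 120), 187), 14392) = Add(Add(4, 160, 187), 14392) = Add(351, 14392) = 14743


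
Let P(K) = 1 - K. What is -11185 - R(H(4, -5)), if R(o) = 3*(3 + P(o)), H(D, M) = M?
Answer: -11212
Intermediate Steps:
R(o) = 12 - 3*o (R(o) = 3*(3 + (1 - o)) = 3*(4 - o) = 12 - 3*o)
-11185 - R(H(4, -5)) = -11185 - (12 - 3*(-5)) = -11185 - (12 + 15) = -11185 - 1*27 = -11185 - 27 = -11212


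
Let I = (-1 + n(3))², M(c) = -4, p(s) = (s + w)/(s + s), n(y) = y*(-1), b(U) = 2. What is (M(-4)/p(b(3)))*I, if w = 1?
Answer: -256/3 ≈ -85.333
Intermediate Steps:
n(y) = -y
p(s) = (1 + s)/(2*s) (p(s) = (s + 1)/(s + s) = (1 + s)/((2*s)) = (1 + s)*(1/(2*s)) = (1 + s)/(2*s))
I = 16 (I = (-1 - 1*3)² = (-1 - 3)² = (-4)² = 16)
(M(-4)/p(b(3)))*I = -4*4/(1 + 2)*16 = -4/((½)*(½)*3)*16 = -4/¾*16 = -4*4/3*16 = -16/3*16 = -256/3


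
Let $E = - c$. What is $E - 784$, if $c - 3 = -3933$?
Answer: $3146$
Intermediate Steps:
$c = -3930$ ($c = 3 - 3933 = -3930$)
$E = 3930$ ($E = \left(-1\right) \left(-3930\right) = 3930$)
$E - 784 = 3930 - 784 = 3146$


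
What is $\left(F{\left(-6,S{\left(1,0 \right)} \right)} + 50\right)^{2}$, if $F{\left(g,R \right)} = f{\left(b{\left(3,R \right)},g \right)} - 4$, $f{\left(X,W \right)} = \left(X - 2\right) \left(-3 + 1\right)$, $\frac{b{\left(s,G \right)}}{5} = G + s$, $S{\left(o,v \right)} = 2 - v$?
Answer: $0$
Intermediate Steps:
$b{\left(s,G \right)} = 5 G + 5 s$ ($b{\left(s,G \right)} = 5 \left(G + s\right) = 5 G + 5 s$)
$f{\left(X,W \right)} = 4 - 2 X$ ($f{\left(X,W \right)} = \left(-2 + X\right) \left(-2\right) = 4 - 2 X$)
$F{\left(g,R \right)} = -30 - 10 R$ ($F{\left(g,R \right)} = \left(4 - 2 \left(5 R + 5 \cdot 3\right)\right) - 4 = \left(4 - 2 \left(5 R + 15\right)\right) - 4 = \left(4 - 2 \left(15 + 5 R\right)\right) - 4 = \left(4 - \left(30 + 10 R\right)\right) - 4 = \left(-26 - 10 R\right) - 4 = -30 - 10 R$)
$\left(F{\left(-6,S{\left(1,0 \right)} \right)} + 50\right)^{2} = \left(\left(-30 - 10 \left(2 - 0\right)\right) + 50\right)^{2} = \left(\left(-30 - 10 \left(2 + 0\right)\right) + 50\right)^{2} = \left(\left(-30 - 20\right) + 50\right)^{2} = \left(-50 + 50\right)^{2} = 0^{2} = 0$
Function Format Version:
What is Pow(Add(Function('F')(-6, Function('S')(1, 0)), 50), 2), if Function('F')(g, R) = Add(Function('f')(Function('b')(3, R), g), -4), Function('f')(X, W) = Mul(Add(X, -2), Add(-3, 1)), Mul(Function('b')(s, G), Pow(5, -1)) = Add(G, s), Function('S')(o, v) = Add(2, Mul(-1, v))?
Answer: 0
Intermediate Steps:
Function('b')(s, G) = Add(Mul(5, G), Mul(5, s)) (Function('b')(s, G) = Mul(5, Add(G, s)) = Add(Mul(5, G), Mul(5, s)))
Function('f')(X, W) = Add(4, Mul(-2, X)) (Function('f')(X, W) = Mul(Add(-2, X), -2) = Add(4, Mul(-2, X)))
Function('F')(g, R) = Add(-30, Mul(-10, R)) (Function('F')(g, R) = Add(Add(4, Mul(-2, Add(Mul(5, R), Mul(5, 3)))), -4) = Add(Add(4, Mul(-2, Add(Mul(5, R), 15))), -4) = Add(Add(4, Mul(-2, Add(15, Mul(5, R)))), -4) = Add(Add(4, Add(-30, Mul(-10, R))), -4) = Add(Add(-26, Mul(-10, R)), -4) = Add(-30, Mul(-10, R)))
Pow(Add(Function('F')(-6, Function('S')(1, 0)), 50), 2) = Pow(Add(Add(-30, Mul(-10, Add(2, Mul(-1, 0)))), 50), 2) = Pow(Add(Add(-30, Mul(-10, Add(2, 0))), 50), 2) = Pow(Add(Add(-30, Mul(-10, 2)), 50), 2) = Pow(Add(Add(-30, -20), 50), 2) = Pow(Add(-50, 50), 2) = Pow(0, 2) = 0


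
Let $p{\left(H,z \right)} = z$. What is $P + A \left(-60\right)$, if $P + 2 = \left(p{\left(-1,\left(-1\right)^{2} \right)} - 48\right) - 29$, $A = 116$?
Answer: $-7038$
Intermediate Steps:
$P = -78$ ($P = -2 - \left(77 - 1\right) = -2 + \left(\left(1 - 48\right) - 29\right) = -2 - 76 = -78$)
$P + A \left(-60\right) = -78 + 116 \left(-60\right) = -78 - 6960 = -7038$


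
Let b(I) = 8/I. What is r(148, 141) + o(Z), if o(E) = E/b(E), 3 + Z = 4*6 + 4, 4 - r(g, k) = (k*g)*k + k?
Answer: -23539575/8 ≈ -2.9424e+6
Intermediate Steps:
r(g, k) = 4 - k - g*k² (r(g, k) = 4 - ((k*g)*k + k) = 4 - ((g*k)*k + k) = 4 - (g*k² + k) = 4 - (k + g*k²) = 4 + (-k - g*k²) = 4 - k - g*k²)
Z = 25 (Z = -3 + (4*6 + 4) = -3 + (24 + 4) = -3 + 28 = 25)
o(E) = E²/8 (o(E) = E/((8/E)) = E*(E/8) = E²/8)
r(148, 141) + o(Z) = (4 - 1*141 - 1*148*141²) + (⅛)*25² = (4 - 141 - 1*148*19881) + (⅛)*625 = (4 - 141 - 2942388) + 625/8 = -2942525 + 625/8 = -23539575/8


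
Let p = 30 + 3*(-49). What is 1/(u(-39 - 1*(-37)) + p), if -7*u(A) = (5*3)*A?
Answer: -7/789 ≈ -0.0088720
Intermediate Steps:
p = -117 (p = 30 - 147 = -117)
u(A) = -15*A/7 (u(A) = -5*3*A/7 = -15*A/7)
1/(u(-39 - 1*(-37)) + p) = 1/(-15*(-39 - 1*(-37))/7 - 117) = 1/(-15*(-39 + 37)/7 - 117) = 1/(-15/7*(-2) - 117) = 1/(30/7 - 117) = 1/(-789/7) = -7/789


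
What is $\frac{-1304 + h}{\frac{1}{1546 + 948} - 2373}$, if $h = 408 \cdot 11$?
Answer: $- \frac{7940896}{5918261} \approx -1.3418$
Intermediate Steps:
$h = 4488$
$\frac{-1304 + h}{\frac{1}{1546 + 948} - 2373} = \frac{-1304 + 4488}{\frac{1}{1546 + 948} - 2373} = \frac{3184}{\frac{1}{2494} - 2373} = \frac{3184}{- \frac{5918261}{2494}} = 3184 \left(- \frac{2494}{5918261}\right) = - \frac{7940896}{5918261}$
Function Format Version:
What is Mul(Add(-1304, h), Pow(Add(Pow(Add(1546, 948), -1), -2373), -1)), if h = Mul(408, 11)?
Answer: Rational(-7940896, 5918261) ≈ -1.3418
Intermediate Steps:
h = 4488
Mul(Add(-1304, h), Pow(Add(Pow(Add(1546, 948), -1), -2373), -1)) = Mul(Add(-1304, 4488), Pow(Add(Pow(Add(1546, 948), -1), -2373), -1)) = Mul(3184, Pow(Add(Pow(2494, -1), -2373), -1)) = Mul(3184, Pow(Add(Rational(1, 2494), -2373), -1)) = Mul(3184, Pow(Rational(-5918261, 2494), -1)) = Mul(3184, Rational(-2494, 5918261)) = Rational(-7940896, 5918261)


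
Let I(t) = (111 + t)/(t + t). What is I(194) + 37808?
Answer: 14669809/388 ≈ 37809.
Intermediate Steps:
I(t) = (111 + t)/(2*t) (I(t) = (111 + t)/((2*t)) = (111 + t)*(1/(2*t)) = (111 + t)/(2*t))
I(194) + 37808 = (½)*(111 + 194)/194 + 37808 = (½)*(1/194)*305 + 37808 = 305/388 + 37808 = 14669809/388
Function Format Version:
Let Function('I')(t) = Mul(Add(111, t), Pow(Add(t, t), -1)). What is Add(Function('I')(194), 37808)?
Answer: Rational(14669809, 388) ≈ 37809.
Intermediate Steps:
Function('I')(t) = Mul(Rational(1, 2), Pow(t, -1), Add(111, t)) (Function('I')(t) = Mul(Add(111, t), Pow(Mul(2, t), -1)) = Mul(Add(111, t), Mul(Rational(1, 2), Pow(t, -1))) = Mul(Rational(1, 2), Pow(t, -1), Add(111, t)))
Add(Function('I')(194), 37808) = Add(Mul(Rational(1, 2), Pow(194, -1), Add(111, 194)), 37808) = Add(Mul(Rational(1, 2), Rational(1, 194), 305), 37808) = Add(Rational(305, 388), 37808) = Rational(14669809, 388)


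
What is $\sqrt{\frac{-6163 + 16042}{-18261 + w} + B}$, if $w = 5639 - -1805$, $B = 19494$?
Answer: $\frac{\sqrt{2280837129423}}{10817} \approx 139.62$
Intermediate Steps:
$w = 7444$ ($w = 5639 + 1805 = 7444$)
$\sqrt{\frac{-6163 + 16042}{-18261 + w} + B} = \sqrt{\frac{-6163 + 16042}{-18261 + 7444} + 19494} = \sqrt{\frac{9879}{-10817} + 19494} = \sqrt{9879 \left(- \frac{1}{10817}\right) + 19494} = \sqrt{- \frac{9879}{10817} + 19494} = \sqrt{\frac{210856719}{10817}} = \frac{\sqrt{2280837129423}}{10817}$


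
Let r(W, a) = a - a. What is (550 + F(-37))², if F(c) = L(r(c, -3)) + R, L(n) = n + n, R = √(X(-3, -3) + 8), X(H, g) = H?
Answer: (550 + √5)² ≈ 3.0496e+5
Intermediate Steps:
R = √5 (R = √(-3 + 8) = √5 ≈ 2.2361)
r(W, a) = 0
L(n) = 2*n
F(c) = √5 (F(c) = 2*0 + √5 = 0 + √5 = √5)
(550 + F(-37))² = (550 + √5)²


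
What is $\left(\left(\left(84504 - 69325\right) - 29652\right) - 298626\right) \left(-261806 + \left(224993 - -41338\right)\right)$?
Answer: $-1416772975$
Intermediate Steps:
$\left(\left(\left(84504 - 69325\right) - 29652\right) - 298626\right) \left(-261806 + \left(224993 - -41338\right)\right) = \left(\left(15179 - 29652\right) - 298626\right) \left(-261806 + \left(224993 + 41338\right)\right) = \left(-14473 - 298626\right) \left(-261806 + 266331\right) = \left(-313099\right) 4525 = -1416772975$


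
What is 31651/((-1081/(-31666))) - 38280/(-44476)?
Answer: 11144145578524/12019639 ≈ 9.2716e+5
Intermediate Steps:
31651/((-1081/(-31666))) - 38280/(-44476) = 31651/((-1081*(-1/31666))) - 38280*(-1/44476) = 31651/(1081/31666) + 9570/11119 = 31651*(31666/1081) + 9570/11119 = 1002260566/1081 + 9570/11119 = 11144145578524/12019639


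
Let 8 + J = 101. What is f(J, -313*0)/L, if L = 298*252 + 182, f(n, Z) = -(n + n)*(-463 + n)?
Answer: 34410/37639 ≈ 0.91421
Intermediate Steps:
J = 93 (J = -8 + 101 = 93)
f(n, Z) = -2*n*(-463 + n)
L = 75278 (L = 75096 + 182 = 75278)
f(J, -313*0)/L = (2*93*(463 - 1*93))/75278 = (2*93*(463 - 93))*(1/75278) = (2*93*370)*(1/75278) = 68820*(1/75278) = 34410/37639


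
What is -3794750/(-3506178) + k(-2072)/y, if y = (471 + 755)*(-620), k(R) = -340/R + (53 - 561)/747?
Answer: 186022172844158587/171875997333527760 ≈ 1.0823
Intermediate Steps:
k(R) = -508/747 - 340/R (k(R) = -340/R - 508*1/747 = -340/R - 508/747 = -508/747 - 340/R)
y = -760120 (y = 1226*(-620) = -760120)
-3794750/(-3506178) + k(-2072)/y = -3794750/(-3506178) + (-508/747 - 340/(-2072))/(-760120) = -3794750*(-1/3506178) + (-508/747 - 340*(-1/2072))*(-1/760120) = 1897375/1753089 + (-508/747 + 85/518)*(-1/760120) = 1897375/1753089 - 199649/386946*(-1/760120) = 1897375/1753089 + 199649/294125393520 = 186022172844158587/171875997333527760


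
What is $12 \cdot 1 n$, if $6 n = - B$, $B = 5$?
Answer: $-10$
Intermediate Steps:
$n = - \frac{5}{6}$ ($n = \frac{\left(-1\right) 5}{6} = \frac{1}{6} \left(-5\right) = - \frac{5}{6} \approx -0.83333$)
$12 \cdot 1 n = 12 \cdot 1 \left(- \frac{5}{6}\right) = 12 \left(- \frac{5}{6}\right) = -10$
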